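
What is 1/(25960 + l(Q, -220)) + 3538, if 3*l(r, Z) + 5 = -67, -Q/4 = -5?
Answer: 91761569/25936 ≈ 3538.0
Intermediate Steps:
Q = 20 (Q = -4*(-5) = 20)
l(r, Z) = -24 (l(r, Z) = -5/3 + (⅓)*(-67) = -5/3 - 67/3 = -24)
1/(25960 + l(Q, -220)) + 3538 = 1/(25960 - 24) + 3538 = 1/25936 + 3538 = 91761569/25936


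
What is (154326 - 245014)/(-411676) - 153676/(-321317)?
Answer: 23101079268/33069624323 ≈ 0.69856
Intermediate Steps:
(154326 - 245014)/(-411676) - 153676/(-321317) = -90688*(-1/411676) - 153676*(-1/321317) = 22672/102919 + 153676/321317 = 23101079268/33069624323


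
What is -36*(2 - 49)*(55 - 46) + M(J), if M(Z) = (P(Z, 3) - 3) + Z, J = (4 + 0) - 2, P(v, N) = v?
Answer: 15229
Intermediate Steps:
J = 2 (J = 4 - 2 = 2)
M(Z) = -3 + 2*Z (M(Z) = (Z - 3) + Z = (-3 + Z) + Z = -3 + 2*Z)
-36*(2 - 49)*(55 - 46) + M(J) = -36*(2 - 49)*(55 - 46) + (-3 + 2*2) = -(-1692)*9 + (-3 + 4) = -36*(-423) + 1 = 15228 + 1 = 15229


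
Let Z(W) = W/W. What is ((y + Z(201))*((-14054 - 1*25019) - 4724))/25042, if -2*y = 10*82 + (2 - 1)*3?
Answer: 35957337/50084 ≈ 717.94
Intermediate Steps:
Z(W) = 1
y = -823/2 (y = -(10*82 + (2 - 1)*3)/2 = -(820 + 1*3)/2 = -(820 + 3)/2 = -½*823 = -823/2 ≈ -411.50)
((y + Z(201))*((-14054 - 1*25019) - 4724))/25042 = ((-823/2 + 1)*((-14054 - 1*25019) - 4724))/25042 = -821*((-14054 - 25019) - 4724)/2*(1/25042) = -821*(-39073 - 4724)/2*(1/25042) = -821/2*(-43797)*(1/25042) = (35957337/2)*(1/25042) = 35957337/50084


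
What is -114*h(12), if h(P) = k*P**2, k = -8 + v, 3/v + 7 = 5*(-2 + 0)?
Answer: 2281824/17 ≈ 1.3423e+5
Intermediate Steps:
v = -3/17 (v = 3/(-7 + 5*(-2 + 0)) = 3/(-7 + 5*(-2)) = 3/(-7 - 10) = 3/(-17) = 3*(-1/17) = -3/17 ≈ -0.17647)
k = -139/17 (k = -8 - 3/17 = -139/17 ≈ -8.1765)
h(P) = -139*P**2/17
-114*h(12) = -(-15846)*12**2/17 = -(-15846)*144/17 = -114*(-20016/17) = 2281824/17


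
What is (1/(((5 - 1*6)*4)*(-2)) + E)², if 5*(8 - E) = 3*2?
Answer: 76729/1600 ≈ 47.956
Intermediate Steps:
E = 34/5 (E = 8 - 3*2/5 = 8 - ⅕*6 = 8 - 6/5 = 34/5 ≈ 6.8000)
(1/(((5 - 1*6)*4)*(-2)) + E)² = (1/(((5 - 1*6)*4)*(-2)) + 34/5)² = (1/(((5 - 6)*4)*(-2)) + 34/5)² = (1/(-1*4*(-2)) + 34/5)² = (1/(-4*(-2)) + 34/5)² = (1/8 + 34/5)² = (⅛ + 34/5)² = (277/40)² = 76729/1600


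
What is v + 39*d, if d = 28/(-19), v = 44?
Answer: -256/19 ≈ -13.474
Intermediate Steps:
d = -28/19 (d = 28*(-1/19) = -28/19 ≈ -1.4737)
v + 39*d = 44 + 39*(-28/19) = 44 - 1092/19 = -256/19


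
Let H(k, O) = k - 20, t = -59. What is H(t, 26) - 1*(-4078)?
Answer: 3999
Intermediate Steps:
H(k, O) = -20 + k
H(t, 26) - 1*(-4078) = (-20 - 59) - 1*(-4078) = -79 + 4078 = 3999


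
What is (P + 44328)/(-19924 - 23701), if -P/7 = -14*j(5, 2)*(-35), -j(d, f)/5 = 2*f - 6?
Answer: -10028/43625 ≈ -0.22987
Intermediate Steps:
j(d, f) = 30 - 10*f (j(d, f) = -5*(2*f - 6) = -5*(-6 + 2*f) = 30 - 10*f)
P = -34300 (P = -7*(-14*(30 - 10*2))*(-35) = -7*(-14*(30 - 20))*(-35) = -7*(-14*10)*(-35) = -(-980)*(-35) = -7*4900 = -34300)
(P + 44328)/(-19924 - 23701) = (-34300 + 44328)/(-19924 - 23701) = 10028/(-43625) = 10028*(-1/43625) = -10028/43625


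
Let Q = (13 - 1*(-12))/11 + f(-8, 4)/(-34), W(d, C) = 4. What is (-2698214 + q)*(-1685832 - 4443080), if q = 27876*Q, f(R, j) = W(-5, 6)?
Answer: 3023588353494880/187 ≈ 1.6169e+13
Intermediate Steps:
f(R, j) = 4
Q = 403/187 (Q = (13 - 1*(-12))/11 + 4/(-34) = (13 + 12)*(1/11) + 4*(-1/34) = 25*(1/11) - 2/17 = 25/11 - 2/17 = 403/187 ≈ 2.1551)
q = 11234028/187 (q = 27876*(403/187) = 11234028/187 ≈ 60075.)
(-2698214 + q)*(-1685832 - 4443080) = (-2698214 + 11234028/187)*(-1685832 - 4443080) = -493331990/187*(-6128912) = 3023588353494880/187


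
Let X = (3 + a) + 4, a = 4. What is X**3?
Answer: 1331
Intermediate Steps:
X = 11 (X = (3 + 4) + 4 = 7 + 4 = 11)
X**3 = 11**3 = 1331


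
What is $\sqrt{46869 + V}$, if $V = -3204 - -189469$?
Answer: $\sqrt{233134} \approx 482.84$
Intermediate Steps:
$V = 186265$ ($V = -3204 + 189469 = 186265$)
$\sqrt{46869 + V} = \sqrt{46869 + 186265} = \sqrt{233134}$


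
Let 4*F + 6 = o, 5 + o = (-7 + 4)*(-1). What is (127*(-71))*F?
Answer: 18034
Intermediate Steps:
o = -2 (o = -5 + (-7 + 4)*(-1) = -5 - 3*(-1) = -5 + 3 = -2)
F = -2 (F = -3/2 + (¼)*(-2) = -3/2 - ½ = -2)
(127*(-71))*F = (127*(-71))*(-2) = -9017*(-2) = 18034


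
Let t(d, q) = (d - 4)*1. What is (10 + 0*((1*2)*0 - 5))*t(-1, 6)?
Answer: -50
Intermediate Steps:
t(d, q) = -4 + d (t(d, q) = (-4 + d)*1 = -4 + d)
(10 + 0*((1*2)*0 - 5))*t(-1, 6) = (10 + 0*((1*2)*0 - 5))*(-4 - 1) = (10 + 0*(2*0 - 5))*(-5) = (10 + 0*(0 - 5))*(-5) = (10 + 0*(-5))*(-5) = (10 + 0)*(-5) = 10*(-5) = -50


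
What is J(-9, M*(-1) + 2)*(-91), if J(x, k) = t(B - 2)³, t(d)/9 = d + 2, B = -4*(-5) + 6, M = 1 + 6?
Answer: -1165974264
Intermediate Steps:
M = 7
B = 26 (B = 20 + 6 = 26)
t(d) = 18 + 9*d (t(d) = 9*(d + 2) = 9*(2 + d) = 18 + 9*d)
J(x, k) = 12812904 (J(x, k) = (18 + 9*(26 - 2))³ = (18 + 9*24)³ = (18 + 216)³ = 234³ = 12812904)
J(-9, M*(-1) + 2)*(-91) = 12812904*(-91) = -1165974264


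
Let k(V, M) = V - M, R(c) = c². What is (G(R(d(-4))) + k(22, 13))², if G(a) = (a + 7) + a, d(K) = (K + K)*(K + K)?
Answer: 67371264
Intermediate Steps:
d(K) = 4*K² (d(K) = (2*K)*(2*K) = 4*K²)
G(a) = 7 + 2*a (G(a) = (7 + a) + a = 7 + 2*a)
(G(R(d(-4))) + k(22, 13))² = ((7 + 2*(4*(-4)²)²) + (22 - 1*13))² = ((7 + 2*(4*16)²) + (22 - 13))² = ((7 + 2*64²) + 9)² = ((7 + 2*4096) + 9)² = ((7 + 8192) + 9)² = (8199 + 9)² = 8208² = 67371264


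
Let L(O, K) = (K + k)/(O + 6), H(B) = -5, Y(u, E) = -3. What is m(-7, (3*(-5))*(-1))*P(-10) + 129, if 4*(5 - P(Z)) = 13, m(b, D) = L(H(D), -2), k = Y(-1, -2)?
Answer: 481/4 ≈ 120.25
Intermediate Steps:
k = -3
L(O, K) = (-3 + K)/(6 + O) (L(O, K) = (K - 3)/(O + 6) = (-3 + K)/(6 + O))
m(b, D) = -5 (m(b, D) = (-3 - 2)/(6 - 5) = -5/1 = 1*(-5) = -5)
P(Z) = 7/4 (P(Z) = 5 - ¼*13 = 5 - 13/4 = 7/4)
m(-7, (3*(-5))*(-1))*P(-10) + 129 = -5*7/4 + 129 = -35/4 + 129 = 481/4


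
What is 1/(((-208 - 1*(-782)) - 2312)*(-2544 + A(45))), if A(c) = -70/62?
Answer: 31/137126462 ≈ 2.2607e-7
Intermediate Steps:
A(c) = -35/31 (A(c) = -70*1/62 = -35/31)
1/(((-208 - 1*(-782)) - 2312)*(-2544 + A(45))) = 1/(((-208 - 1*(-782)) - 2312)*(-2544 - 35/31)) = 1/(((-208 + 782) - 2312)*(-78899/31)) = 1/((574 - 2312)*(-78899/31)) = 1/(-1738*(-78899/31)) = 1/(137126462/31) = 31/137126462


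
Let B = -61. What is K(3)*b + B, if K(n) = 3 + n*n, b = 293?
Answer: 3455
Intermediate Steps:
K(n) = 3 + n²
K(3)*b + B = (3 + 3²)*293 - 61 = (3 + 9)*293 - 61 = 12*293 - 61 = 3516 - 61 = 3455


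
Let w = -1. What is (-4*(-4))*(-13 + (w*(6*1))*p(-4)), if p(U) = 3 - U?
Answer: -880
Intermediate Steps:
(-4*(-4))*(-13 + (w*(6*1))*p(-4)) = (-4*(-4))*(-13 + (-6)*(3 - 1*(-4))) = 16*(-13 + (-1*6)*(3 + 4)) = 16*(-13 - 6*7) = 16*(-13 - 42) = 16*(-55) = -880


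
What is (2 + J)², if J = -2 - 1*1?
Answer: 1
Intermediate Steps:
J = -3 (J = -2 - 1 = -3)
(2 + J)² = (2 - 3)² = (-1)² = 1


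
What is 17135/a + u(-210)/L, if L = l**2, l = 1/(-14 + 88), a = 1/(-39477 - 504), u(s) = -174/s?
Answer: -23977446421/35 ≈ -6.8507e+8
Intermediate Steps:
a = -1/39981 (a = 1/(-39981) = -1/39981 ≈ -2.5012e-5)
l = 1/74 ≈ 0.013514
L = 1/5476 (L = (1/74)**2 = 1/5476 ≈ 0.00018262)
17135/a + u(-210)/L = 17135/(-1/39981) + (-174/(-210))/(1/5476) = 17135*(-39981) - 174*(-1/210)*5476 = -685074435 + (29/35)*5476 = -685074435 + 158804/35 = -23977446421/35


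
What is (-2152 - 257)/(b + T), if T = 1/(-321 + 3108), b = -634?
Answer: 6713883/1766957 ≈ 3.7997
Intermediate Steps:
T = 1/2787 ≈ 0.00035881
(-2152 - 257)/(b + T) = (-2152 - 257)/(-634 + 1/2787) = -2409/(-1766957/2787) = -2409*(-2787/1766957) = 6713883/1766957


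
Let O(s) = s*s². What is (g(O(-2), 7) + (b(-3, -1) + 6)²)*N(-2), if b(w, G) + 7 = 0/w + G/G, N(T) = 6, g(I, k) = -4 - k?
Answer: -66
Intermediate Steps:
O(s) = s³
b(w, G) = -6 (b(w, G) = -7 + (0/w + G/G) = -7 + (0 + 1) = -7 + 1 = -6)
(g(O(-2), 7) + (b(-3, -1) + 6)²)*N(-2) = ((-4 - 1*7) + (-6 + 6)²)*6 = ((-4 - 7) + 0²)*6 = (-11 + 0)*6 = -11*6 = -66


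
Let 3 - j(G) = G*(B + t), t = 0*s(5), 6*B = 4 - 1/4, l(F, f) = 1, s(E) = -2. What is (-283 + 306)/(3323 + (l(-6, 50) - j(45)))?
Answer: 184/26793 ≈ 0.0068675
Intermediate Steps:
B = 5/8 (B = (4 - 1/4)/6 = (4 - 1*¼)/6 = (4 - ¼)/6 = (⅙)*(15/4) = 5/8 ≈ 0.62500)
t = 0 (t = 0*(-2) = 0)
j(G) = 3 - 5*G/8 (j(G) = 3 - G*(5/8 + 0) = 3 - G*5/8 = 3 - 5*G/8)
(-283 + 306)/(3323 + (l(-6, 50) - j(45))) = (-283 + 306)/(3323 + (1 - (3 - 5/8*45))) = 23/(3323 + (1 - (3 - 225/8))) = 23/(3323 + (1 - 1*(-201/8))) = 23/(3323 + (1 + 201/8)) = 23/(3323 + 209/8) = 23/(26793/8) = 23*(8/26793) = 184/26793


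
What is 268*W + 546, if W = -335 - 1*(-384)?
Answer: 13678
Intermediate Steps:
W = 49 (W = -335 + 384 = 49)
268*W + 546 = 268*49 + 546 = 13132 + 546 = 13678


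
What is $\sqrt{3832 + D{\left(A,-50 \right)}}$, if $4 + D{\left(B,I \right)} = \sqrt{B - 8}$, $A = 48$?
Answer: $\sqrt{3828 + 2 \sqrt{10}} \approx 61.922$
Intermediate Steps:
$D{\left(B,I \right)} = -4 + \sqrt{-8 + B}$ ($D{\left(B,I \right)} = -4 + \sqrt{B - 8} = -4 + \sqrt{-8 + B}$)
$\sqrt{3832 + D{\left(A,-50 \right)}} = \sqrt{3832 - \left(4 - \sqrt{-8 + 48}\right)} = \sqrt{3832 - \left(4 - \sqrt{40}\right)} = \sqrt{3832 - \left(4 - 2 \sqrt{10}\right)} = \sqrt{3828 + 2 \sqrt{10}}$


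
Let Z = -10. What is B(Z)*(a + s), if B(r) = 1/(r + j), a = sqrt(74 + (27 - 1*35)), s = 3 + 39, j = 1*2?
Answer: -21/4 - sqrt(66)/8 ≈ -6.2655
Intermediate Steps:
j = 2
s = 42
a = sqrt(66) (a = sqrt(74 + (27 - 35)) = sqrt(74 - 8) = sqrt(66) ≈ 8.1240)
B(r) = 1/(2 + r) (B(r) = 1/(r + 2) = 1/(2 + r))
B(Z)*(a + s) = (sqrt(66) + 42)/(2 - 10) = (42 + sqrt(66))/(-8) = -(42 + sqrt(66))/8 = -21/4 - sqrt(66)/8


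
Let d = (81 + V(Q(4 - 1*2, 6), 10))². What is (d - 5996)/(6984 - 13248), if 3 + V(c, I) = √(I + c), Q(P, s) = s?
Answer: -91/783 ≈ -0.11622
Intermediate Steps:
V(c, I) = -3 + √(I + c)
d = 6724 (d = (81 + (-3 + √(10 + 6)))² = (81 + (-3 + √16))² = (81 + (-3 + 4))² = (81 + 1)² = 82² = 6724)
(d - 5996)/(6984 - 13248) = (6724 - 5996)/(6984 - 13248) = 728/(-6264) = 728*(-1/6264) = -91/783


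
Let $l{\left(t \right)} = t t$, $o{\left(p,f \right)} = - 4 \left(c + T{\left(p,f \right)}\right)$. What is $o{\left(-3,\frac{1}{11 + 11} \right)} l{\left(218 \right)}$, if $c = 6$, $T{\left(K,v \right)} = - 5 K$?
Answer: $-3992016$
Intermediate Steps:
$o{\left(p,f \right)} = -24 + 20 p$ ($o{\left(p,f \right)} = - 4 \left(6 - 5 p\right) = -24 + 20 p$)
$l{\left(t \right)} = t^{2}$
$o{\left(-3,\frac{1}{11 + 11} \right)} l{\left(218 \right)} = \left(-24 + 20 \left(-3\right)\right) 218^{2} = \left(-24 - 60\right) 47524 = \left(-84\right) 47524 = -3992016$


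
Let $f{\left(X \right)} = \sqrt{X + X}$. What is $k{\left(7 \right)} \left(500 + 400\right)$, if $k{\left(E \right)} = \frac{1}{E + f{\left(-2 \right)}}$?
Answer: $\frac{6300}{53} - \frac{1800 i}{53} \approx 118.87 - 33.962 i$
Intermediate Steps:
$f{\left(X \right)} = \sqrt{2} \sqrt{X}$ ($f{\left(X \right)} = \sqrt{2 X} = \sqrt{2} \sqrt{X}$)
$k{\left(E \right)} = \frac{1}{E + 2 i}$ ($k{\left(E \right)} = \frac{1}{E + \sqrt{2} \sqrt{-2}} = \frac{1}{E + \sqrt{2} i \sqrt{2}} = \frac{1}{E + 2 i}$)
$k{\left(7 \right)} \left(500 + 400\right) = \frac{500 + 400}{7 + 2 i} = \frac{7 - 2 i}{53} \cdot 900 = \frac{900 \left(7 - 2 i\right)}{53}$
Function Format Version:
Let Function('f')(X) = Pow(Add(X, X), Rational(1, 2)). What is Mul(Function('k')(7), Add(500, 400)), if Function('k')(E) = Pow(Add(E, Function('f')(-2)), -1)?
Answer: Add(Rational(6300, 53), Mul(Rational(-1800, 53), I)) ≈ Add(118.87, Mul(-33.962, I))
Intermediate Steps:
Function('f')(X) = Mul(Pow(2, Rational(1, 2)), Pow(X, Rational(1, 2))) (Function('f')(X) = Pow(Mul(2, X), Rational(1, 2)) = Mul(Pow(2, Rational(1, 2)), Pow(X, Rational(1, 2))))
Function('k')(E) = Pow(Add(E, Mul(2, I)), -1) (Function('k')(E) = Pow(Add(E, Mul(Pow(2, Rational(1, 2)), Pow(-2, Rational(1, 2)))), -1) = Pow(Add(E, Mul(Pow(2, Rational(1, 2)), Mul(I, Pow(2, Rational(1, 2))))), -1) = Pow(Add(E, Mul(2, I)), -1))
Mul(Function('k')(7), Add(500, 400)) = Mul(Pow(Add(7, Mul(2, I)), -1), Add(500, 400)) = Mul(Mul(Rational(1, 53), Add(7, Mul(-2, I))), 900) = Mul(Rational(900, 53), Add(7, Mul(-2, I)))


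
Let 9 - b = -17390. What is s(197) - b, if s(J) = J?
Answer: -17202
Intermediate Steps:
b = 17399 (b = 9 - 1*(-17390) = 9 + 17390 = 17399)
s(197) - b = 197 - 1*17399 = 197 - 17399 = -17202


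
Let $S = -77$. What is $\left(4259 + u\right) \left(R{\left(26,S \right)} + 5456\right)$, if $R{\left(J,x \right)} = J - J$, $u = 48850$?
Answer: $289762704$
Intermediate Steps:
$R{\left(J,x \right)} = 0$
$\left(4259 + u\right) \left(R{\left(26,S \right)} + 5456\right) = \left(4259 + 48850\right) \left(0 + 5456\right) = 53109 \cdot 5456 = 289762704$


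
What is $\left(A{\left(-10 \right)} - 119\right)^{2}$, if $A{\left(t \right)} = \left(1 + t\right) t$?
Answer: $841$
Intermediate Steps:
$A{\left(t \right)} = t \left(1 + t\right)$
$\left(A{\left(-10 \right)} - 119\right)^{2} = \left(- 10 \left(1 - 10\right) - 119\right)^{2} = \left(\left(-10\right) \left(-9\right) - 119\right)^{2} = \left(90 - 119\right)^{2} = \left(-29\right)^{2} = 841$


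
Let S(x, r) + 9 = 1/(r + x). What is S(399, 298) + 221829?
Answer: 154608541/697 ≈ 2.2182e+5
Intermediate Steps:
S(x, r) = -9 + 1/(r + x)
S(399, 298) + 221829 = (1 - 9*298 - 9*399)/(298 + 399) + 221829 = (1 - 2682 - 3591)/697 + 221829 = (1/697)*(-6272) + 221829 = -6272/697 + 221829 = 154608541/697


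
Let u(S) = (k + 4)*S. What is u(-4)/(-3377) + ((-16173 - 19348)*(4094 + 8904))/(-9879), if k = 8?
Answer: 1559167986358/33361383 ≈ 46736.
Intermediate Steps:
u(S) = 12*S (u(S) = (8 + 4)*S = 12*S)
u(-4)/(-3377) + ((-16173 - 19348)*(4094 + 8904))/(-9879) = (12*(-4))/(-3377) + ((-16173 - 19348)*(4094 + 8904))/(-9879) = -48*(-1/3377) - 35521*12998*(-1/9879) = 48/3377 - 461701958*(-1/9879) = 48/3377 + 461701958/9879 = 1559167986358/33361383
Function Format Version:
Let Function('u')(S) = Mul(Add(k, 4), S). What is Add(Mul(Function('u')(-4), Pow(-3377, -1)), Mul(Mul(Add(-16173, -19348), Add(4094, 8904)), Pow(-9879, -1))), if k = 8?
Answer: Rational(1559167986358, 33361383) ≈ 46736.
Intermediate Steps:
Function('u')(S) = Mul(12, S) (Function('u')(S) = Mul(Add(8, 4), S) = Mul(12, S))
Add(Mul(Function('u')(-4), Pow(-3377, -1)), Mul(Mul(Add(-16173, -19348), Add(4094, 8904)), Pow(-9879, -1))) = Add(Mul(Mul(12, -4), Pow(-3377, -1)), Mul(Mul(Add(-16173, -19348), Add(4094, 8904)), Pow(-9879, -1))) = Add(Mul(-48, Rational(-1, 3377)), Mul(Mul(-35521, 12998), Rational(-1, 9879))) = Add(Rational(48, 3377), Mul(-461701958, Rational(-1, 9879))) = Add(Rational(48, 3377), Rational(461701958, 9879)) = Rational(1559167986358, 33361383)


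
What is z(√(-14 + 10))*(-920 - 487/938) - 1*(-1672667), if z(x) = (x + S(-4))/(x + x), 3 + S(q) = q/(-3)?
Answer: 3137059845/1876 - 4317235*I/11256 ≈ 1.6722e+6 - 383.55*I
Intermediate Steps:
S(q) = -3 - q/3 (S(q) = -3 + q/(-3) = -3 + q*(-⅓) = -3 - q/3)
z(x) = (-5/3 + x)/(2*x) (z(x) = (x + (-3 - ⅓*(-4)))/(x + x) = (x + (-3 + 4/3))/((2*x)) = (x - 5/3)*(1/(2*x)) = (-5/3 + x)*(1/(2*x)) = (-5/3 + x)/(2*x))
z(√(-14 + 10))*(-920 - 487/938) - 1*(-1672667) = ((-5 + 3*√(-14 + 10))/(6*(√(-14 + 10))))*(-920 - 487/938) - 1*(-1672667) = ((-5 + 3*√(-4))/(6*(√(-4))))*(-920 - 487*1/938) + 1672667 = ((-5 + 3*(2*I))/(6*((2*I))))*(-920 - 487/938) + 1672667 = ((-I/2)*(-5 + 6*I)/6)*(-863447/938) + 1672667 = -I*(-5 + 6*I)/12*(-863447/938) + 1672667 = 863447*I*(-5 + 6*I)/11256 + 1672667 = 1672667 + 863447*I*(-5 + 6*I)/11256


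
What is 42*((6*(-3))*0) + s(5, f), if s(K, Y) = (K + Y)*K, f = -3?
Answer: 10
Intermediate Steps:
s(K, Y) = K*(K + Y)
42*((6*(-3))*0) + s(5, f) = 42*((6*(-3))*0) + 5*(5 - 3) = 42*(-18*0) + 5*2 = 42*0 + 10 = 0 + 10 = 10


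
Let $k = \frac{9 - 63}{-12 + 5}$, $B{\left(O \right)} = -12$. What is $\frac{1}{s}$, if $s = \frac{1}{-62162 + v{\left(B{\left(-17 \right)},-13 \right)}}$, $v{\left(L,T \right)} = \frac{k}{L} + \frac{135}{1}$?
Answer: $- \frac{868387}{14} \approx -62028.0$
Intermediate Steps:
$k = \frac{54}{7}$ ($k = - \frac{54}{-7} = \left(-54\right) \left(- \frac{1}{7}\right) = \frac{54}{7} \approx 7.7143$)
$v{\left(L,T \right)} = 135 + \frac{54}{7 L}$ ($v{\left(L,T \right)} = \frac{54}{7 L} + \frac{135}{1} = \frac{54}{7 L} + 135 \cdot 1 = \frac{54}{7 L} + 135 = 135 + \frac{54}{7 L}$)
$s = - \frac{14}{868387}$ ($s = \frac{1}{-62162 + \left(135 + \frac{54}{7 \left(-12\right)}\right)} = \frac{1}{-62162 + \left(135 + \frac{54}{7} \left(- \frac{1}{12}\right)\right)} = \frac{1}{-62162 + \left(135 - \frac{9}{14}\right)} = \frac{1}{-62162 + \frac{1881}{14}} = \frac{1}{- \frac{868387}{14}} = - \frac{14}{868387} \approx -1.6122 \cdot 10^{-5}$)
$\frac{1}{s} = \frac{1}{- \frac{14}{868387}} = - \frac{868387}{14}$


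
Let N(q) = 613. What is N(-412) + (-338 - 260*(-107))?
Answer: 28095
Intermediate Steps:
N(-412) + (-338 - 260*(-107)) = 613 + (-338 - 260*(-107)) = 613 + (-338 + 27820) = 613 + 27482 = 28095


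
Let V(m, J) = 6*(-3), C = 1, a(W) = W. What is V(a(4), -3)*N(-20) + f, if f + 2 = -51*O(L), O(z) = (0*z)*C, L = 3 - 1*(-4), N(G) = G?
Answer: 358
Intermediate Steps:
L = 7 (L = 3 + 4 = 7)
V(m, J) = -18
O(z) = 0 (O(z) = (0*z)*1 = 0*1 = 0)
f = -2 (f = -2 - 51*0 = -2 + 0 = -2)
V(a(4), -3)*N(-20) + f = -18*(-20) - 2 = 360 - 2 = 358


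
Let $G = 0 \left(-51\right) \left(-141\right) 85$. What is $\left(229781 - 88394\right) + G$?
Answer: $141387$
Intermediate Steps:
$G = 0$ ($G = 0 \left(-141\right) 85 = 0 \cdot 85 = 0$)
$\left(229781 - 88394\right) + G = \left(229781 - 88394\right) + 0 = 141387 + 0 = 141387$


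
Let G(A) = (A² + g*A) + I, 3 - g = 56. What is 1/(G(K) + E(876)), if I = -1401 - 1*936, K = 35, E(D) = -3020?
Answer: -1/5987 ≈ -0.00016703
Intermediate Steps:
g = -53 (g = 3 - 1*56 = 3 - 56 = -53)
I = -2337 (I = -1401 - 936 = -2337)
G(A) = -2337 + A² - 53*A (G(A) = (A² - 53*A) - 2337 = -2337 + A² - 53*A)
1/(G(K) + E(876)) = 1/((-2337 + 35² - 53*35) - 3020) = 1/((-2337 + 1225 - 1855) - 3020) = 1/(-2967 - 3020) = 1/(-5987) = -1/5987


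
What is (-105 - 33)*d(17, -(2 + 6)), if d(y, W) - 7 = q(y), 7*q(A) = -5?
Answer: -6072/7 ≈ -867.43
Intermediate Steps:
q(A) = -5/7 (q(A) = (1/7)*(-5) = -5/7)
d(y, W) = 44/7 (d(y, W) = 7 - 5/7 = 44/7)
(-105 - 33)*d(17, -(2 + 6)) = (-105 - 33)*(44/7) = -138*44/7 = -6072/7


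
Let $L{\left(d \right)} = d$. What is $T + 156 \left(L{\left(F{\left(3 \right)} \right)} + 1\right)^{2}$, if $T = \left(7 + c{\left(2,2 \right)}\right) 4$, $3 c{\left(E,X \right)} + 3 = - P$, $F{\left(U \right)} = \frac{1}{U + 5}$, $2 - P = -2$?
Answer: $\frac{10373}{48} \approx 216.1$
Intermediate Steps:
$P = 4$ ($P = 2 - -2 = 2 + 2 = 4$)
$F{\left(U \right)} = \frac{1}{5 + U}$
$c{\left(E,X \right)} = - \frac{7}{3}$ ($c{\left(E,X \right)} = -1 + \frac{\left(-1\right) 4}{3} = -1 + \frac{1}{3} \left(-4\right) = -1 - \frac{4}{3} = - \frac{7}{3}$)
$T = \frac{56}{3}$ ($T = \left(7 - \frac{7}{3}\right) 4 = \frac{14}{3} \cdot 4 = \frac{56}{3} \approx 18.667$)
$T + 156 \left(L{\left(F{\left(3 \right)} \right)} + 1\right)^{2} = \frac{56}{3} + 156 \left(\frac{1}{5 + 3} + 1\right)^{2} = \frac{56}{3} + 156 \left(\frac{1}{8} + 1\right)^{2} = \frac{56}{3} + 156 \left(\frac{9}{8}\right)^{2} = \frac{56}{3} + 156 \cdot \frac{81}{64} = \frac{56}{3} + \frac{3159}{16} = \frac{10373}{48}$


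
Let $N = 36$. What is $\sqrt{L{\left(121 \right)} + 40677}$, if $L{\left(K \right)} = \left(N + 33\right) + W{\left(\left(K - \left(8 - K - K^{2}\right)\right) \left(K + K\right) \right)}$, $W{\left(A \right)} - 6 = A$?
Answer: $\sqrt{3640502} \approx 1908.0$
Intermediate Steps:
$W{\left(A \right)} = 6 + A$
$L{\left(K \right)} = 75 + 2 K \left(-8 + K^{2} + 2 K\right)$ ($L{\left(K \right)} = \left(36 + 33\right) + \left(6 + \left(K - \left(8 - K - K^{2}\right)\right) \left(K + K\right)\right) = 69 + \left(6 + \left(K - \left(8 - K - K^{2}\right)\right) 2 K\right) = 69 + \left(6 + \left(K + \left(-8 + K + K^{2}\right)\right) 2 K\right) = 69 + \left(6 + \left(-8 + K^{2} + 2 K\right) 2 K\right) = 69 + \left(6 + 2 K \left(-8 + K^{2} + 2 K\right)\right) = 75 + 2 K \left(-8 + K^{2} + 2 K\right)$)
$\sqrt{L{\left(121 \right)} + 40677} = \sqrt{\left(75 + 2 \cdot 121 \left(-8 + 121^{2} + 2 \cdot 121\right)\right) + 40677} = \sqrt{\left(75 + 2 \cdot 121 \left(-8 + 14641 + 242\right)\right) + 40677} = \sqrt{\left(75 + 2 \cdot 121 \cdot 14875\right) + 40677} = \sqrt{\left(75 + 3599750\right) + 40677} = \sqrt{3599825 + 40677} = \sqrt{3640502}$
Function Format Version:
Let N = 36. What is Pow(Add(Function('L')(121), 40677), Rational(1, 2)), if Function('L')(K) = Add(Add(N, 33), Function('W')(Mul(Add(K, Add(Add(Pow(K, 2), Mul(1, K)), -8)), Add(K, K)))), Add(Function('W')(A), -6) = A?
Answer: Pow(3640502, Rational(1, 2)) ≈ 1908.0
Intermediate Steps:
Function('W')(A) = Add(6, A)
Function('L')(K) = Add(75, Mul(2, K, Add(-8, Pow(K, 2), Mul(2, K)))) (Function('L')(K) = Add(Add(36, 33), Add(6, Mul(Add(K, Add(Add(Pow(K, 2), Mul(1, K)), -8)), Add(K, K)))) = Add(69, Add(6, Mul(Add(K, Add(Add(Pow(K, 2), K), -8)), Mul(2, K)))) = Add(69, Add(6, Mul(Add(K, Add(Add(K, Pow(K, 2)), -8)), Mul(2, K)))) = Add(69, Add(6, Mul(Add(K, Add(-8, K, Pow(K, 2))), Mul(2, K)))) = Add(69, Add(6, Mul(Add(-8, Pow(K, 2), Mul(2, K)), Mul(2, K)))) = Add(69, Add(6, Mul(2, K, Add(-8, Pow(K, 2), Mul(2, K))))) = Add(75, Mul(2, K, Add(-8, Pow(K, 2), Mul(2, K)))))
Pow(Add(Function('L')(121), 40677), Rational(1, 2)) = Pow(Add(Add(75, Mul(2, 121, Add(-8, Pow(121, 2), Mul(2, 121)))), 40677), Rational(1, 2)) = Pow(Add(Add(75, Mul(2, 121, Add(-8, 14641, 242))), 40677), Rational(1, 2)) = Pow(Add(Add(75, Mul(2, 121, 14875)), 40677), Rational(1, 2)) = Pow(Add(Add(75, 3599750), 40677), Rational(1, 2)) = Pow(Add(3599825, 40677), Rational(1, 2)) = Pow(3640502, Rational(1, 2))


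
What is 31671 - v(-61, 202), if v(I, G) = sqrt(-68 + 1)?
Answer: 31671 - I*sqrt(67) ≈ 31671.0 - 8.1853*I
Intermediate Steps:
v(I, G) = I*sqrt(67) (v(I, G) = sqrt(-67) = I*sqrt(67))
31671 - v(-61, 202) = 31671 - I*sqrt(67)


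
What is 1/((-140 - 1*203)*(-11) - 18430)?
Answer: -1/14657 ≈ -6.8227e-5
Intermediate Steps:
1/((-140 - 1*203)*(-11) - 18430) = 1/((-140 - 203)*(-11) - 18430) = 1/(-343*(-11) - 18430) = 1/(3773 - 18430) = 1/(-14657) = -1/14657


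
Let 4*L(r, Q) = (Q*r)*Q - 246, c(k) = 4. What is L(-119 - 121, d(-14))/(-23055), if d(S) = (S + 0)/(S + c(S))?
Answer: 597/76850 ≈ 0.0077684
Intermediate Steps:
d(S) = S/(4 + S) (d(S) = (S + 0)/(S + 4) = S/(4 + S))
L(r, Q) = -123/2 + r*Q**2/4 (L(r, Q) = ((Q*r)*Q - 246)/4 = (r*Q**2 - 246)/4 = (-246 + r*Q**2)/4 = -123/2 + r*Q**2/4)
L(-119 - 121, d(-14))/(-23055) = (-123/2 + (-119 - 121)*(-14/(4 - 14))**2/4)/(-23055) = (-123/2 + (1/4)*(-240)*(-14/(-10))**2)*(-1/23055) = (-123/2 + (1/4)*(-240)*(-14*(-1/10))**2)*(-1/23055) = (-123/2 + (1/4)*(-240)*(7/5)**2)*(-1/23055) = (-123/2 + (1/4)*(-240)*(49/25))*(-1/23055) = (-123/2 - 588/5)*(-1/23055) = -1791/10*(-1/23055) = 597/76850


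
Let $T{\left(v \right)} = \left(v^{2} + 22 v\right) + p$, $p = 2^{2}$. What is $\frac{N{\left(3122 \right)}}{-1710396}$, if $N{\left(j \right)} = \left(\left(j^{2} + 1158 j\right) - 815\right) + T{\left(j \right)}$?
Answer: $- \frac{2575213}{190044} \approx -13.551$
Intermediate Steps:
$p = 4$
$T{\left(v \right)} = 4 + v^{2} + 22 v$ ($T{\left(v \right)} = \left(v^{2} + 22 v\right) + 4 = 4 + v^{2} + 22 v$)
$N{\left(j \right)} = -811 + 2 j^{2} + 1180 j$ ($N{\left(j \right)} = \left(\left(j^{2} + 1158 j\right) - 815\right) + \left(4 + j^{2} + 22 j\right) = \left(-815 + j^{2} + 1158 j\right) + \left(4 + j^{2} + 22 j\right) = -811 + 2 j^{2} + 1180 j$)
$\frac{N{\left(3122 \right)}}{-1710396} = \frac{-811 + 2 \cdot 3122^{2} + 1180 \cdot 3122}{-1710396} = \left(-811 + 2 \cdot 9746884 + 3683960\right) \left(- \frac{1}{1710396}\right) = \left(-811 + 19493768 + 3683960\right) \left(- \frac{1}{1710396}\right) = 23176917 \left(- \frac{1}{1710396}\right) = - \frac{2575213}{190044}$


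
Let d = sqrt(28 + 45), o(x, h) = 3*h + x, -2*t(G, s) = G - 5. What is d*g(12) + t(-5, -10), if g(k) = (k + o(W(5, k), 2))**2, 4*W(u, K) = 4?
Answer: 5 + 361*sqrt(73) ≈ 3089.4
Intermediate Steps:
W(u, K) = 1 (W(u, K) = (1/4)*4 = 1)
t(G, s) = 5/2 - G/2 (t(G, s) = -(G - 5)/2 = -(-5 + G)/2 = 5/2 - G/2)
o(x, h) = x + 3*h
d = sqrt(73) ≈ 8.5440
g(k) = (7 + k)**2 (g(k) = (k + (1 + 3*2))**2 = (k + (1 + 6))**2 = (k + 7)**2 = (7 + k)**2)
d*g(12) + t(-5, -10) = sqrt(73)*(7 + 12)**2 + (5/2 - 1/2*(-5)) = sqrt(73)*19**2 + (5/2 + 5/2) = sqrt(73)*361 + 5 = 361*sqrt(73) + 5 = 5 + 361*sqrt(73)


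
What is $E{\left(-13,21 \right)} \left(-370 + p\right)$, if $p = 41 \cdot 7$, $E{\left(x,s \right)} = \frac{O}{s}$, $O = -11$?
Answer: $\frac{913}{21} \approx 43.476$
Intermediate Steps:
$E{\left(x,s \right)} = - \frac{11}{s}$
$p = 287$
$E{\left(-13,21 \right)} \left(-370 + p\right) = - \frac{11}{21} \left(-370 + 287\right) = \left(-11\right) \frac{1}{21} \left(-83\right) = \left(- \frac{11}{21}\right) \left(-83\right) = \frac{913}{21}$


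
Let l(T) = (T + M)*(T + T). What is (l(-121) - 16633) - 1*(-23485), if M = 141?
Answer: 2012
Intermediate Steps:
l(T) = 2*T*(141 + T) (l(T) = (T + 141)*(T + T) = (141 + T)*(2*T) = 2*T*(141 + T))
(l(-121) - 16633) - 1*(-23485) = (2*(-121)*(141 - 121) - 16633) - 1*(-23485) = (2*(-121)*20 - 16633) + 23485 = (-4840 - 16633) + 23485 = -21473 + 23485 = 2012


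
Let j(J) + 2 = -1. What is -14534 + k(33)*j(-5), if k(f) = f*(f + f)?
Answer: -21068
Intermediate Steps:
j(J) = -3 (j(J) = -2 - 1 = -3)
k(f) = 2*f² (k(f) = f*(2*f) = 2*f²)
-14534 + k(33)*j(-5) = -14534 + (2*33²)*(-3) = -14534 + (2*1089)*(-3) = -14534 + 2178*(-3) = -14534 - 6534 = -21068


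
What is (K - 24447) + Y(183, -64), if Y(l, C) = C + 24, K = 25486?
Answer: 999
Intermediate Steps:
Y(l, C) = 24 + C
(K - 24447) + Y(183, -64) = (25486 - 24447) + (24 - 64) = 1039 - 40 = 999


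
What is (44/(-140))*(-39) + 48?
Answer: 2109/35 ≈ 60.257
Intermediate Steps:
(44/(-140))*(-39) + 48 = (44*(-1/140))*(-39) + 48 = -11/35*(-39) + 48 = 429/35 + 48 = 2109/35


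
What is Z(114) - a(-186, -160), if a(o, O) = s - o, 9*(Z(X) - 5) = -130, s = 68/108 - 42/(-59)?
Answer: -313480/1593 ≈ -196.79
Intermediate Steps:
s = 2137/1593 (s = 68*(1/108) - 42*(-1/59) = 17/27 + 42/59 = 2137/1593 ≈ 1.3415)
Z(X) = -85/9 (Z(X) = 5 + (⅑)*(-130) = 5 - 130/9 = -85/9)
a(o, O) = 2137/1593 - o
Z(114) - a(-186, -160) = -85/9 - (2137/1593 - 1*(-186)) = -85/9 - (2137/1593 + 186) = -85/9 - 1*298435/1593 = -85/9 - 298435/1593 = -313480/1593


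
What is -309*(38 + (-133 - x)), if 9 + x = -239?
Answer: -47277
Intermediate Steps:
x = -248 (x = -9 - 239 = -248)
-309*(38 + (-133 - x)) = -309*(38 + (-133 - 1*(-248))) = -309*(38 + (-133 + 248)) = -309*(38 + 115) = -309*153 = -47277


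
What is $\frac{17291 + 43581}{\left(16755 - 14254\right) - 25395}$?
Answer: $- \frac{30436}{11447} \approx -2.6589$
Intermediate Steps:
$\frac{17291 + 43581}{\left(16755 - 14254\right) - 25395} = \frac{60872}{2501 - 25395} = \frac{60872}{-22894} = 60872 \left(- \frac{1}{22894}\right) = - \frac{30436}{11447}$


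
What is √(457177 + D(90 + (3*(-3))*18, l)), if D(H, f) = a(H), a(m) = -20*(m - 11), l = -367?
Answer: √458837 ≈ 677.38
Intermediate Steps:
a(m) = 220 - 20*m (a(m) = -20*(-11 + m) = 220 - 20*m)
D(H, f) = 220 - 20*H
√(457177 + D(90 + (3*(-3))*18, l)) = √(457177 + (220 - 20*(90 + (3*(-3))*18))) = √(457177 + (220 - 20*(90 - 9*18))) = √(457177 + (220 - 20*(90 - 162))) = √(457177 + (220 - 20*(-72))) = √(457177 + (220 + 1440)) = √(457177 + 1660) = √458837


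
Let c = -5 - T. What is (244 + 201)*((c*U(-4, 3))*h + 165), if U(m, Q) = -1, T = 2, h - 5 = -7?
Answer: 67195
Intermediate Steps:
h = -2 (h = 5 - 7 = -2)
c = -7 (c = -5 - 1*2 = -5 - 2 = -7)
(244 + 201)*((c*U(-4, 3))*h + 165) = (244 + 201)*(-7*(-1)*(-2) + 165) = 445*(7*(-2) + 165) = 445*(-14 + 165) = 445*151 = 67195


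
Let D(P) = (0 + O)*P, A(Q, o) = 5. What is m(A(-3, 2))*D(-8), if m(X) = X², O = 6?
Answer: -1200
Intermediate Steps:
D(P) = 6*P (D(P) = (0 + 6)*P = 6*P)
m(A(-3, 2))*D(-8) = 5²*(6*(-8)) = 25*(-48) = -1200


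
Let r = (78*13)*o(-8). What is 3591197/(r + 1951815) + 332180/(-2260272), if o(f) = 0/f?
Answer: 207464669969/122545355380 ≈ 1.6930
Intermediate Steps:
o(f) = 0
r = 0 (r = (78*13)*0 = 1014*0 = 0)
3591197/(r + 1951815) + 332180/(-2260272) = 3591197/(0 + 1951815) + 332180/(-2260272) = 3591197/1951815 + 332180*(-1/2260272) = 3591197*(1/1951815) - 83045/565068 = 3591197/1951815 - 83045/565068 = 207464669969/122545355380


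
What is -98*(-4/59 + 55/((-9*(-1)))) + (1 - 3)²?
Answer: -312358/531 ≈ -588.25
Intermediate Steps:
-98*(-4/59 + 55/((-9*(-1)))) + (1 - 3)² = -98*(-4*1/59 + 55/9) + (-2)² = -98*(-4/59 + 55*(⅑)) + 4 = -98*(-4/59 + 55/9) + 4 = -98*3209/531 + 4 = -314482/531 + 4 = -312358/531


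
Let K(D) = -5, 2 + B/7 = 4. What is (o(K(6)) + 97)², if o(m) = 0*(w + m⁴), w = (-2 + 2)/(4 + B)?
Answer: 9409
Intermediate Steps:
B = 14 (B = -14 + 7*4 = -14 + 28 = 14)
w = 0 (w = (-2 + 2)/(4 + 14) = 0/18 = 0*(1/18) = 0)
o(m) = 0 (o(m) = 0*(0 + m⁴) = 0*m⁴ = 0)
(o(K(6)) + 97)² = (0 + 97)² = 97² = 9409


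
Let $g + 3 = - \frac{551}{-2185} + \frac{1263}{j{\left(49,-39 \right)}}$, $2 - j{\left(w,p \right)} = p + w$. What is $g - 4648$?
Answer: $- \frac{4423933}{920} \approx -4808.6$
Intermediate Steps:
$j{\left(w,p \right)} = 2 - p - w$ ($j{\left(w,p \right)} = 2 - \left(p + w\right) = 2 - p - w$)
$g = - \frac{147773}{920}$ ($g = -3 + \left(- \frac{551}{-2185} + \frac{1263}{2 - -39 - 49}\right) = -3 + \left(\left(-551\right) \left(- \frac{1}{2185}\right) + \frac{1263}{2 + 39 - 49}\right) = -3 + \left(\frac{29}{115} + \frac{1263}{-8}\right) = -3 + \left(\frac{29}{115} + 1263 \left(- \frac{1}{8}\right)\right) = -3 + \left(\frac{29}{115} - \frac{1263}{8}\right) = -3 - \frac{145013}{920} = - \frac{147773}{920} \approx -160.62$)
$g - 4648 = - \frac{147773}{920} - 4648 = - \frac{4423933}{920}$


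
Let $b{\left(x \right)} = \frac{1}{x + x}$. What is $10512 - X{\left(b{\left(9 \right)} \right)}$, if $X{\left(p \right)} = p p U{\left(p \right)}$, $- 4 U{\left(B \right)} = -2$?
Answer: $\frac{6811775}{648} \approx 10512.0$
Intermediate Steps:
$b{\left(x \right)} = \frac{1}{2 x}$
$U{\left(B \right)} = \frac{1}{2}$ ($U{\left(B \right)} = \left(- \frac{1}{4}\right) \left(-2\right) = \frac{1}{2}$)
$X{\left(p \right)} = \frac{p^{2}}{2}$ ($X{\left(p \right)} = p p \frac{1}{2} = p^{2} \cdot \frac{1}{2} = \frac{p^{2}}{2}$)
$10512 - X{\left(b{\left(9 \right)} \right)} = 10512 - \frac{\left(\frac{1}{2 \cdot 9}\right)^{2}}{2} = 10512 - \frac{\left(\frac{1}{2} \cdot \frac{1}{9}\right)^{2}}{2} = 10512 - \frac{1}{2 \cdot 324} = 10512 - \frac{1}{2} \cdot \frac{1}{324} = 10512 - \frac{1}{648} = \frac{6811775}{648}$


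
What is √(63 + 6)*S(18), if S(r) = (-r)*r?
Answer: -324*√69 ≈ -2691.3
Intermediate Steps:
S(r) = -r²
√(63 + 6)*S(18) = √(63 + 6)*(-1*18²) = √69*(-1*324) = √69*(-324) = -324*√69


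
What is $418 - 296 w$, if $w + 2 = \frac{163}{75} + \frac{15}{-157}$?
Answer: $\frac{4650814}{11775} \approx 394.97$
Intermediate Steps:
$w = \frac{916}{11775}$ ($w = -2 + \left(\frac{163}{75} + \frac{15}{-157}\right) = -2 + \left(163 \cdot \frac{1}{75} + 15 \left(- \frac{1}{157}\right)\right) = -2 + \left(\frac{163}{75} - \frac{15}{157}\right) = -2 + \frac{24466}{11775} = \frac{916}{11775} \approx 0.077792$)
$418 - 296 w = 418 - \frac{271136}{11775} = \frac{4650814}{11775}$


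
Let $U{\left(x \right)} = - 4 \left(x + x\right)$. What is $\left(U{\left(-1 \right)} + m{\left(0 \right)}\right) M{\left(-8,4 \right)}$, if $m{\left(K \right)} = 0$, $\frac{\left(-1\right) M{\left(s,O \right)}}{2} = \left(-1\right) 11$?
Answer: $176$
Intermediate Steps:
$M{\left(s,O \right)} = 22$ ($M{\left(s,O \right)} = - 2 \left(\left(-1\right) 11\right) = \left(-2\right) \left(-11\right) = 22$)
$U{\left(x \right)} = - 8 x$ ($U{\left(x \right)} = - 4 \cdot 2 x = - 8 x$)
$\left(U{\left(-1 \right)} + m{\left(0 \right)}\right) M{\left(-8,4 \right)} = \left(\left(-8\right) \left(-1\right) + 0\right) 22 = \left(8 + 0\right) 22 = 8 \cdot 22 = 176$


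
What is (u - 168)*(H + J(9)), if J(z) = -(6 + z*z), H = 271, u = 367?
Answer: 36616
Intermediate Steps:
J(z) = -6 - z² (J(z) = -(6 + z²) = -6 - z²)
(u - 168)*(H + J(9)) = (367 - 168)*(271 + (-6 - 1*9²)) = 199*(271 + (-6 - 1*81)) = 199*(271 + (-6 - 81)) = 199*(271 - 87) = 199*184 = 36616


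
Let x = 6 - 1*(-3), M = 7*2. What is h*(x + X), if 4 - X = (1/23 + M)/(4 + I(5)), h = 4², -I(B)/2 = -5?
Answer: 30904/161 ≈ 191.95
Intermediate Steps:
I(B) = 10 (I(B) = -2*(-5) = 10)
M = 14
h = 16
x = 9 (x = 6 + 3 = 9)
X = 965/322 (X = 4 - (1/23 + 14)/(4 + 10) = 4 - (1/23 + 14)/14 = 4 - 323/(23*14) = 4 - 1*323/322 = 4 - 323/322 = 965/322 ≈ 2.9969)
h*(x + X) = 16*(9 + 965/322) = 16*(3863/322) = 30904/161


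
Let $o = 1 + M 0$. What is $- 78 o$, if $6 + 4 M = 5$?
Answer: $-78$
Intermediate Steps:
$M = - \frac{1}{4}$ ($M = - \frac{3}{2} + \frac{1}{4} \cdot 5 = - \frac{3}{2} + \frac{5}{4} = - \frac{1}{4} \approx -0.25$)
$o = 1$ ($o = 1 - 0 = 1 + 0 = 1$)
$- 78 o = \left(-78\right) 1 = -78$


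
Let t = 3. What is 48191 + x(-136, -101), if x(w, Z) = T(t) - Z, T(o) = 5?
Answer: 48297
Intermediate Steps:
x(w, Z) = 5 - Z
48191 + x(-136, -101) = 48191 + (5 - 1*(-101)) = 48191 + (5 + 101) = 48191 + 106 = 48297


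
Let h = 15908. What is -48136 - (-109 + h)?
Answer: -63935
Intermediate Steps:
-48136 - (-109 + h) = -48136 - (-109 + 15908) = -48136 - 1*15799 = -48136 - 15799 = -63935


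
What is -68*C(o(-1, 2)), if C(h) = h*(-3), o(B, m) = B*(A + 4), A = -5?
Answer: 204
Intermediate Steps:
o(B, m) = -B (o(B, m) = B*(-5 + 4) = B*(-1) = -B)
C(h) = -3*h
-68*C(o(-1, 2)) = -(-204)*(-1*(-1)) = -(-204) = -68*(-3) = 204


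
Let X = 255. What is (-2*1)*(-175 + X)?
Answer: -160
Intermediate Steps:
(-2*1)*(-175 + X) = (-2*1)*(-175 + 255) = -2*80 = -160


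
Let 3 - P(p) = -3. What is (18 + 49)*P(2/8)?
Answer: 402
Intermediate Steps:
P(p) = 6 (P(p) = 3 - 1*(-3) = 3 + 3 = 6)
(18 + 49)*P(2/8) = (18 + 49)*6 = 67*6 = 402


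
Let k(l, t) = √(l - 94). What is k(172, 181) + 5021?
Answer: 5021 + √78 ≈ 5029.8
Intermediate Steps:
k(l, t) = √(-94 + l)
k(172, 181) + 5021 = √(-94 + 172) + 5021 = √78 + 5021 = 5021 + √78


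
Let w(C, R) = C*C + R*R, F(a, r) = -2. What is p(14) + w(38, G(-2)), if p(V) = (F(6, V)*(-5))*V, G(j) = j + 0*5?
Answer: 1588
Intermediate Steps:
G(j) = j (G(j) = j + 0 = j)
w(C, R) = C**2 + R**2
p(V) = 10*V (p(V) = (-2*(-5))*V = 10*V)
p(14) + w(38, G(-2)) = 10*14 + (38**2 + (-2)**2) = 140 + (1444 + 4) = 140 + 1448 = 1588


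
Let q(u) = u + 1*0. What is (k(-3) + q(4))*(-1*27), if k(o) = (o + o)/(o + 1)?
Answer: -189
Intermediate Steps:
k(o) = 2*o/(1 + o) (k(o) = (2*o)/(1 + o) = 2*o/(1 + o))
q(u) = u (q(u) = u + 0 = u)
(k(-3) + q(4))*(-1*27) = (2*(-3)/(1 - 3) + 4)*(-1*27) = (2*(-3)/(-2) + 4)*(-27) = (2*(-3)*(-½) + 4)*(-27) = (3 + 4)*(-27) = 7*(-27) = -189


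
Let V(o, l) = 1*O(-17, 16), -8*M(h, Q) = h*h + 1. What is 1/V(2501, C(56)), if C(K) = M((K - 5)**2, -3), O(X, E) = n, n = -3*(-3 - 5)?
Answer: 1/24 ≈ 0.041667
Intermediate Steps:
n = 24 (n = -3*(-8) = 24)
M(h, Q) = -1/8 - h**2/8 (M(h, Q) = -(h*h + 1)/8 = -(h**2 + 1)/8 = -(1 + h**2)/8 = -1/8 - h**2/8)
O(X, E) = 24
C(K) = -1/8 - (-5 + K)**4/8 (C(K) = -1/8 - (K - 5)**4/8 = -1/8 - (-5 + K)**4/8)
V(o, l) = 24 (V(o, l) = 1*24 = 24)
1/V(2501, C(56)) = 1/24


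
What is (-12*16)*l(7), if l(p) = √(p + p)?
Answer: -192*√14 ≈ -718.40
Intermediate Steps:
l(p) = √2*√p (l(p) = √(2*p) = √2*√p)
(-12*16)*l(7) = (-12*16)*(√2*√7) = -192*√14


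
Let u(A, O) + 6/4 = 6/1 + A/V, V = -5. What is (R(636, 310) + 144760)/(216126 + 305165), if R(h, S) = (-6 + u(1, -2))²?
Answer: 14476289/52129100 ≈ 0.27770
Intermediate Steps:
u(A, O) = 9/2 - A/5 (u(A, O) = -3/2 + (6/1 + A/(-5)) = -3/2 + (6*1 + A*(-⅕)) = -3/2 + (6 - A/5) = 9/2 - A/5)
R(h, S) = 289/100 (R(h, S) = (-6 + (9/2 - ⅕*1))² = (-6 + (9/2 - ⅕))² = (-6 + 43/10)² = (-17/10)² = 289/100)
(R(636, 310) + 144760)/(216126 + 305165) = (289/100 + 144760)/(216126 + 305165) = (14476289/100)/521291 = (14476289/100)*(1/521291) = 14476289/52129100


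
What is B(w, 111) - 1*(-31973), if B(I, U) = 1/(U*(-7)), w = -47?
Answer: 24843020/777 ≈ 31973.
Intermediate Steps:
B(I, U) = -1/(7*U) (B(I, U) = 1/(-7*U) = -1/(7*U))
B(w, 111) - 1*(-31973) = -⅐/111 - 1*(-31973) = -⅐*1/111 + 31973 = -1/777 + 31973 = 24843020/777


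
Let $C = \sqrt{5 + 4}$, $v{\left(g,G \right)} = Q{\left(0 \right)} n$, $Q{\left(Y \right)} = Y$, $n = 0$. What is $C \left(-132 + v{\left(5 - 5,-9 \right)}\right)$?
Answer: $-396$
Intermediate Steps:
$v{\left(g,G \right)} = 0$ ($v{\left(g,G \right)} = 0 \cdot 0 = 0$)
$C = 3$ ($C = \sqrt{9} = 3$)
$C \left(-132 + v{\left(5 - 5,-9 \right)}\right) = 3 \left(-132 + 0\right) = 3 \left(-132\right) = -396$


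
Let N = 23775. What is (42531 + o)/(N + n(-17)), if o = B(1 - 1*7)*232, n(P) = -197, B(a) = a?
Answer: 41139/23578 ≈ 1.7448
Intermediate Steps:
o = -1392 (o = (1 - 1*7)*232 = (1 - 7)*232 = -6*232 = -1392)
(42531 + o)/(N + n(-17)) = (42531 - 1392)/(23775 - 197) = 41139/23578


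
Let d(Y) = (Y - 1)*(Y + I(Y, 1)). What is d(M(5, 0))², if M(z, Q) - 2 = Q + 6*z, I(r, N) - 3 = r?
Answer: 4313929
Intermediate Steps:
I(r, N) = 3 + r
M(z, Q) = 2 + Q + 6*z (M(z, Q) = 2 + (Q + 6*z) = 2 + Q + 6*z)
d(Y) = (-1 + Y)*(3 + 2*Y) (d(Y) = (Y - 1)*(Y + (3 + Y)) = (-1 + Y)*(3 + 2*Y))
d(M(5, 0))² = (-3 + (2 + 0 + 6*5) + 2*(2 + 0 + 6*5)²)² = (-3 + (2 + 0 + 30) + 2*(2 + 0 + 30)²)² = (-3 + 32 + 2*32²)² = (-3 + 32 + 2*1024)² = (-3 + 32 + 2048)² = 2077² = 4313929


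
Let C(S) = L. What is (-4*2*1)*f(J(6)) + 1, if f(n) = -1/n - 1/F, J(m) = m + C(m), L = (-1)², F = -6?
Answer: 17/21 ≈ 0.80952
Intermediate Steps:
L = 1
C(S) = 1
J(m) = 1 + m (J(m) = m + 1 = 1 + m)
f(n) = ⅙ - 1/n (f(n) = -1/n - 1/(-6) = -1/n - 1*(-⅙) = -1/n + ⅙ = ⅙ - 1/n)
(-4*2*1)*f(J(6)) + 1 = (-4*2*1)*((-6 + (1 + 6))/(6*(1 + 6))) + 1 = (-8*1)*((⅙)*(-6 + 7)/7) + 1 = -4/(3*7) + 1 = -8*1/42 + 1 = -4/21 + 1 = 17/21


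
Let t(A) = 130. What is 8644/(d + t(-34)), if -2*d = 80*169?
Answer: -4322/3315 ≈ -1.3038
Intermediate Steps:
d = -6760 (d = -40*169 = -½*13520 = -6760)
8644/(d + t(-34)) = 8644/(-6760 + 130) = 8644/(-6630) = 8644*(-1/6630) = -4322/3315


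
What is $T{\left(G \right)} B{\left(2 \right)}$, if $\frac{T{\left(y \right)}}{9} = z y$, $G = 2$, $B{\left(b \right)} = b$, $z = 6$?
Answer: $216$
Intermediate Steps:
$T{\left(y \right)} = 54 y$ ($T{\left(y \right)} = 9 \cdot 6 y = 54 y$)
$T{\left(G \right)} B{\left(2 \right)} = 54 \cdot 2 \cdot 2 = 108 \cdot 2 = 216$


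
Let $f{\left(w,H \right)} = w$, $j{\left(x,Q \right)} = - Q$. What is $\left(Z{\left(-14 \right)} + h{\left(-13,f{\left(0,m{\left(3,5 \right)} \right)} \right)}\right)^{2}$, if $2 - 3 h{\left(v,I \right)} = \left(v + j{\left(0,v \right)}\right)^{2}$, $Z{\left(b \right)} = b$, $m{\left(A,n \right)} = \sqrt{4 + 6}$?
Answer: $\frac{1600}{9} \approx 177.78$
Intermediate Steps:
$m{\left(A,n \right)} = \sqrt{10}$
$h{\left(v,I \right)} = \frac{2}{3}$ ($h{\left(v,I \right)} = \frac{2}{3} - \frac{\left(v - v\right)^{2}}{3} = \frac{2}{3} - \frac{0^{2}}{3} = \frac{2}{3} - 0 = \frac{2}{3} + 0 = \frac{2}{3}$)
$\left(Z{\left(-14 \right)} + h{\left(-13,f{\left(0,m{\left(3,5 \right)} \right)} \right)}\right)^{2} = \left(-14 + \frac{2}{3}\right)^{2} = \left(- \frac{40}{3}\right)^{2} = \frac{1600}{9}$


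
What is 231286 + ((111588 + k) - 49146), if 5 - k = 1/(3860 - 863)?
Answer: 880317800/2997 ≈ 2.9373e+5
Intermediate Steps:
k = 14984/2997 (k = 5 - 1/(3860 - 863) = 5 - 1/2997 = 14984/2997 ≈ 4.9997)
231286 + ((111588 + k) - 49146) = 231286 + ((111588 + 14984/2997) - 49146) = 231286 + (334444220/2997 - 49146) = 231286 + 187153658/2997 = 880317800/2997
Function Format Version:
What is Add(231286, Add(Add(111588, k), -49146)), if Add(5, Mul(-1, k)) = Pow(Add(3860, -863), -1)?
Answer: Rational(880317800, 2997) ≈ 2.9373e+5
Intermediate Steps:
k = Rational(14984, 2997) (k = Add(5, Mul(-1, Pow(Add(3860, -863), -1))) = Add(5, Mul(-1, Pow(2997, -1))) = Add(5, Mul(-1, Rational(1, 2997))) = Add(5, Rational(-1, 2997)) = Rational(14984, 2997) ≈ 4.9997)
Add(231286, Add(Add(111588, k), -49146)) = Add(231286, Add(Add(111588, Rational(14984, 2997)), -49146)) = Add(231286, Add(Rational(334444220, 2997), -49146)) = Add(231286, Rational(187153658, 2997)) = Rational(880317800, 2997)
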